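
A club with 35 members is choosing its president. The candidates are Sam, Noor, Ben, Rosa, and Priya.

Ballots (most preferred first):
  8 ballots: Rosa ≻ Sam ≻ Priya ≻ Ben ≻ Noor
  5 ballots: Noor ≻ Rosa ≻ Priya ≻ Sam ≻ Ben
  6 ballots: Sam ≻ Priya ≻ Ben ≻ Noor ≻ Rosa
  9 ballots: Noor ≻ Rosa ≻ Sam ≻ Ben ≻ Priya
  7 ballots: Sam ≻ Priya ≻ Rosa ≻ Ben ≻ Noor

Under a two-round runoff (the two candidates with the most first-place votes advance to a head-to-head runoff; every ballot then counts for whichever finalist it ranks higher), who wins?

Sam

Round 1 first-place votes: Sam 13, Noor 14, Ben 0, Rosa 8, Priya 0. Noor and Sam advance.
Runoff: Noor is ranked above Sam on 14 ballots, Sam above Noor on 21.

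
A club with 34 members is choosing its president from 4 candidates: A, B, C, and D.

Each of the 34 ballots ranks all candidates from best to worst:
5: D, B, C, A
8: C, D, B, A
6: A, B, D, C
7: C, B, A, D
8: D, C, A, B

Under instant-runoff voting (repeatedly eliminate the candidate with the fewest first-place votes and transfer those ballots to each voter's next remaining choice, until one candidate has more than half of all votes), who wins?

D

Round 1: A 6, B 0, C 15, D 13. B eliminated.
Round 2: A 6, C 15, D 13. A eliminated.
Round 3: C 15, D 19. D has a majority (≥18).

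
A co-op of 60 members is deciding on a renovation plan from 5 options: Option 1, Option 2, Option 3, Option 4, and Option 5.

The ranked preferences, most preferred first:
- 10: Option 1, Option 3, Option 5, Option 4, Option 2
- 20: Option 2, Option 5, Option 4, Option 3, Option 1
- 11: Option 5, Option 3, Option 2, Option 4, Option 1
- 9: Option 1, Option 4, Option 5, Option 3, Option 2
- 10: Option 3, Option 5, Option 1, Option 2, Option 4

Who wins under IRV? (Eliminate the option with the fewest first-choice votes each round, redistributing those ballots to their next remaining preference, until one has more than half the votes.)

Round 1: Option 1 19, Option 2 20, Option 3 10, Option 4 0, Option 5 11. Option 4 eliminated.
Round 2: Option 1 19, Option 2 20, Option 3 10, Option 5 11. Option 3 eliminated.
Round 3: Option 1 19, Option 2 20, Option 5 21. Option 1 eliminated.
Round 4: Option 2 20, Option 5 40. Option 5 has a majority (≥31).

Option 5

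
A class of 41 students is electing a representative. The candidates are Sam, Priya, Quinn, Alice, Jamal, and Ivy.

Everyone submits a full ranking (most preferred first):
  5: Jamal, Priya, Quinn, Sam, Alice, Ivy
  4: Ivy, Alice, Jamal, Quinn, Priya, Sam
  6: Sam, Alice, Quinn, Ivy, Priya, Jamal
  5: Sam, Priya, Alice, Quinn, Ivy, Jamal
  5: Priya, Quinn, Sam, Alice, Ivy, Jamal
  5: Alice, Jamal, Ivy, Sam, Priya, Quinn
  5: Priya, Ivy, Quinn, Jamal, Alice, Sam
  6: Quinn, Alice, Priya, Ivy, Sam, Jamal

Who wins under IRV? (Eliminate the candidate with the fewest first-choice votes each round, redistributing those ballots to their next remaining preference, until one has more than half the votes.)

Round 1: Sam 11, Priya 10, Quinn 6, Alice 5, Jamal 5, Ivy 4. Ivy eliminated.
Round 2: Sam 11, Priya 10, Quinn 6, Alice 9, Jamal 5. Jamal eliminated.
Round 3: Sam 11, Priya 15, Quinn 6, Alice 9. Quinn eliminated.
Round 4: Sam 11, Priya 15, Alice 15. Sam eliminated.
Round 5: Priya 20, Alice 21. Alice has a majority (≥21).

Alice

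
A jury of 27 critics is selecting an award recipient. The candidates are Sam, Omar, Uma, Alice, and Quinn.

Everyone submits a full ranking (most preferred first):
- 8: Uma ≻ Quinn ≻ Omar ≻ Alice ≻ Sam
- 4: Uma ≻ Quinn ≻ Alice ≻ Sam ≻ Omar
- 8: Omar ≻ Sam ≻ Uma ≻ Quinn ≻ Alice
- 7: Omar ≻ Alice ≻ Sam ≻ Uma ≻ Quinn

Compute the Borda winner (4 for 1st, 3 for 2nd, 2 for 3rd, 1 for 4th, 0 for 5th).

Sam: 8×0 + 4×1 + 8×3 + 7×2 = 42
Omar: 8×2 + 4×0 + 8×4 + 7×4 = 76
Uma: 8×4 + 4×4 + 8×2 + 7×1 = 71
Alice: 8×1 + 4×2 + 8×0 + 7×3 = 37
Quinn: 8×3 + 4×3 + 8×1 + 7×0 = 44

Omar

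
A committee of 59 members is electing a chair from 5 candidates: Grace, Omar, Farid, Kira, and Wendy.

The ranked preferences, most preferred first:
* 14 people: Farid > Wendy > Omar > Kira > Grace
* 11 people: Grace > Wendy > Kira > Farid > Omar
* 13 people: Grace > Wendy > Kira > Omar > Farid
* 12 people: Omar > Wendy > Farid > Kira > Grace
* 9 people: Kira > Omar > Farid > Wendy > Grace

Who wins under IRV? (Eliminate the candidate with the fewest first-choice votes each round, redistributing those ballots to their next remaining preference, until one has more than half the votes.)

Omar

Round 1: Grace 24, Omar 12, Farid 14, Kira 9, Wendy 0. Wendy eliminated.
Round 2: Grace 24, Omar 12, Farid 14, Kira 9. Kira eliminated.
Round 3: Grace 24, Omar 21, Farid 14. Farid eliminated.
Round 4: Grace 24, Omar 35. Omar has a majority (≥30).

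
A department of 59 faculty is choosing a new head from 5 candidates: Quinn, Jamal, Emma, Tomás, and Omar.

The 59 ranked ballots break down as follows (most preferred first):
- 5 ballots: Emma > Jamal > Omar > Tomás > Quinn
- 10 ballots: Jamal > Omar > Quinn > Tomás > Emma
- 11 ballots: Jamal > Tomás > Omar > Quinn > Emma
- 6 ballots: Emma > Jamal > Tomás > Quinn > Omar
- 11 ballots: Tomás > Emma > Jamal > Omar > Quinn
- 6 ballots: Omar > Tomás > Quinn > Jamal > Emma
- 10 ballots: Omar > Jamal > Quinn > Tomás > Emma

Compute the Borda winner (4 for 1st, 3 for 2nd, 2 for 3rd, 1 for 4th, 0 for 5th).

Jamal

Quinn: 5×0 + 10×2 + 11×1 + 6×1 + 11×0 + 6×2 + 10×2 = 69
Jamal: 5×3 + 10×4 + 11×4 + 6×3 + 11×2 + 6×1 + 10×3 = 175
Emma: 5×4 + 10×0 + 11×0 + 6×4 + 11×3 + 6×0 + 10×0 = 77
Tomás: 5×1 + 10×1 + 11×3 + 6×2 + 11×4 + 6×3 + 10×1 = 132
Omar: 5×2 + 10×3 + 11×2 + 6×0 + 11×1 + 6×4 + 10×4 = 137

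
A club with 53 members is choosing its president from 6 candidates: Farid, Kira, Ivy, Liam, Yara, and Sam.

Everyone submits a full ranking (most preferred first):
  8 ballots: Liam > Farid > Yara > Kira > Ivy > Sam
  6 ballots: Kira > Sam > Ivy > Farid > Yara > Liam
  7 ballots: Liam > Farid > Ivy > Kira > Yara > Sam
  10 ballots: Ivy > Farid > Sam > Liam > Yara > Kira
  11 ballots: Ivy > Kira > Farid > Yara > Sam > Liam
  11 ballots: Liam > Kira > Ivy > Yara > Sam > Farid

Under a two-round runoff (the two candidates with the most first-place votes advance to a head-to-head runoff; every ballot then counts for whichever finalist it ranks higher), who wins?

Round 1 first-place votes: Farid 0, Kira 6, Ivy 21, Liam 26, Yara 0, Sam 0. Liam and Ivy advance.
Runoff: Liam is ranked above Ivy on 26 ballots, Ivy above Liam on 27.

Ivy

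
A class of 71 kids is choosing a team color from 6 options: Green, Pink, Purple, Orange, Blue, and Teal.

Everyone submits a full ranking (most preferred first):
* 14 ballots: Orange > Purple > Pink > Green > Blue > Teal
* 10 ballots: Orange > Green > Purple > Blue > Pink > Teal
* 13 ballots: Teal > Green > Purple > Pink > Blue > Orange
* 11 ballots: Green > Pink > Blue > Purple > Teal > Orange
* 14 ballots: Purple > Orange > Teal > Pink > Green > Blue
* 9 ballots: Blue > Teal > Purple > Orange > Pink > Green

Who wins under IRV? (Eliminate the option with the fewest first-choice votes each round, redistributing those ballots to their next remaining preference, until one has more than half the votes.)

Round 1: Green 11, Pink 0, Purple 14, Orange 24, Blue 9, Teal 13. Pink eliminated.
Round 2: Green 11, Purple 14, Orange 24, Blue 9, Teal 13. Blue eliminated.
Round 3: Green 11, Purple 14, Orange 24, Teal 22. Green eliminated.
Round 4: Purple 25, Orange 24, Teal 22. Teal eliminated.
Round 5: Purple 47, Orange 24. Purple has a majority (≥36).

Purple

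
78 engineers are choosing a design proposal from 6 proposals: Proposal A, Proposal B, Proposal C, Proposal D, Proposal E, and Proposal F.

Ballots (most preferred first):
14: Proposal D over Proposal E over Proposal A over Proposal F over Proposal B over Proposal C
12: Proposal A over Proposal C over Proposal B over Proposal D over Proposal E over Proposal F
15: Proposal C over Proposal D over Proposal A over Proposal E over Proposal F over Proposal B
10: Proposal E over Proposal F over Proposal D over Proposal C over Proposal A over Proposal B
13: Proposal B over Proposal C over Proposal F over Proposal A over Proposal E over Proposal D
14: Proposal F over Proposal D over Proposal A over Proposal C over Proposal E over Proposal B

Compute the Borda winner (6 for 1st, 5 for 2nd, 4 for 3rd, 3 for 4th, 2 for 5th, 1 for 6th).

Proposal A: 14×4 + 12×6 + 15×4 + 10×2 + 13×3 + 14×4 = 303
Proposal B: 14×2 + 12×4 + 15×1 + 10×1 + 13×6 + 14×1 = 193
Proposal C: 14×1 + 12×5 + 15×6 + 10×3 + 13×5 + 14×3 = 301
Proposal D: 14×6 + 12×3 + 15×5 + 10×4 + 13×1 + 14×5 = 318
Proposal E: 14×5 + 12×2 + 15×3 + 10×6 + 13×2 + 14×2 = 253
Proposal F: 14×3 + 12×1 + 15×2 + 10×5 + 13×4 + 14×6 = 270

Proposal D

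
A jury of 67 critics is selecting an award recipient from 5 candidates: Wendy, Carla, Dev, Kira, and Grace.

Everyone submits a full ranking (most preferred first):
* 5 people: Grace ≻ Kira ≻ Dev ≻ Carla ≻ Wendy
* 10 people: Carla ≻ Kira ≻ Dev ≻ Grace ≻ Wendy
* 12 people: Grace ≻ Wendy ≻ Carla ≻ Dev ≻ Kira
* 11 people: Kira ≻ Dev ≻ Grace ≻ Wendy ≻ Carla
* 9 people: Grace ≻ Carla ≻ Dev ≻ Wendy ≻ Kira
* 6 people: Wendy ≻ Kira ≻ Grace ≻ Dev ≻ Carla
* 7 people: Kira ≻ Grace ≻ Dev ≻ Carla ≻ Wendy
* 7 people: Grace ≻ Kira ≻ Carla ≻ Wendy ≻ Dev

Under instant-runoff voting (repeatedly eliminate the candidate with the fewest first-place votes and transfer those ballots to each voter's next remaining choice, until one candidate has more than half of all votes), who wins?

Round 1: Wendy 6, Carla 10, Dev 0, Kira 18, Grace 33. Dev eliminated.
Round 2: Wendy 6, Carla 10, Kira 18, Grace 33. Wendy eliminated.
Round 3: Carla 10, Kira 24, Grace 33. Carla eliminated.
Round 4: Kira 34, Grace 33. Kira has a majority (≥34).

Kira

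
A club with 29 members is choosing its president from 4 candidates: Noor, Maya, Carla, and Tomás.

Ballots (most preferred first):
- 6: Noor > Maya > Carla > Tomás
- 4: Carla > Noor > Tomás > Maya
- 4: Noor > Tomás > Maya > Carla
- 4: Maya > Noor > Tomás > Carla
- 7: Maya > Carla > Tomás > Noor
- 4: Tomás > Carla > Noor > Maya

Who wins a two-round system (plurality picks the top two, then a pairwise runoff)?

Round 1 first-place votes: Noor 10, Maya 11, Carla 4, Tomás 4. Maya and Noor advance.
Runoff: Maya is ranked above Noor on 11 ballots, Noor above Maya on 18.

Noor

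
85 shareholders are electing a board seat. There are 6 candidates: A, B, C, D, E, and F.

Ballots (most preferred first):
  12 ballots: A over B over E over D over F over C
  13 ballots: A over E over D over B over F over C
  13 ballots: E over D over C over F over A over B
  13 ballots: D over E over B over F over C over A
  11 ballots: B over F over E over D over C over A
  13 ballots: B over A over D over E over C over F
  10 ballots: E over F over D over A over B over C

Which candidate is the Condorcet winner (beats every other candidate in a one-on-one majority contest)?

E

E vs A: 47–38
E vs B: 49–36
E vs C: 85–0
E vs D: 59–26
E vs F: 74–11
E beats every other candidate.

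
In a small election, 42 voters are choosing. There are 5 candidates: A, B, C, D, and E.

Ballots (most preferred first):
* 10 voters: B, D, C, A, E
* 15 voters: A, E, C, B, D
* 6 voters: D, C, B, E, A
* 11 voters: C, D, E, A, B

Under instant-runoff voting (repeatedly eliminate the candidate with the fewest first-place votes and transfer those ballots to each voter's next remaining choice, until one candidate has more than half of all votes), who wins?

C

Round 1: A 15, B 10, C 11, D 6, E 0. E eliminated.
Round 2: A 15, B 10, C 11, D 6. D eliminated.
Round 3: A 15, B 10, C 17. B eliminated.
Round 4: A 15, C 27. C has a majority (≥22).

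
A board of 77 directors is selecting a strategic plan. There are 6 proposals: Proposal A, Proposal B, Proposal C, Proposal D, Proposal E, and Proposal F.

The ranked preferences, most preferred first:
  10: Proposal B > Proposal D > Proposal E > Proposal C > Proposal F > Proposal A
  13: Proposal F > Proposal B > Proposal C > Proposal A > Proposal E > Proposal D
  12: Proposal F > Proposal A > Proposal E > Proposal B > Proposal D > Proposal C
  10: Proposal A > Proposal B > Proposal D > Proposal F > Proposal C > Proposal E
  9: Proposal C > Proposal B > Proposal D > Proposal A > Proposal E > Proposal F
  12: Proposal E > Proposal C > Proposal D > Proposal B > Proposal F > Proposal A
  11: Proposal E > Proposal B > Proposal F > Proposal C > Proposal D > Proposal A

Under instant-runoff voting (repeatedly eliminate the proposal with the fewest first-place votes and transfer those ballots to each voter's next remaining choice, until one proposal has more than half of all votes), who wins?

Proposal B

Round 1: Proposal A 10, Proposal B 10, Proposal C 9, Proposal D 0, Proposal E 23, Proposal F 25. Proposal D eliminated.
Round 2: Proposal A 10, Proposal B 10, Proposal C 9, Proposal E 23, Proposal F 25. Proposal C eliminated.
Round 3: Proposal A 10, Proposal B 19, Proposal E 23, Proposal F 25. Proposal A eliminated.
Round 4: Proposal B 29, Proposal E 23, Proposal F 25. Proposal E eliminated.
Round 5: Proposal B 52, Proposal F 25. Proposal B has a majority (≥39).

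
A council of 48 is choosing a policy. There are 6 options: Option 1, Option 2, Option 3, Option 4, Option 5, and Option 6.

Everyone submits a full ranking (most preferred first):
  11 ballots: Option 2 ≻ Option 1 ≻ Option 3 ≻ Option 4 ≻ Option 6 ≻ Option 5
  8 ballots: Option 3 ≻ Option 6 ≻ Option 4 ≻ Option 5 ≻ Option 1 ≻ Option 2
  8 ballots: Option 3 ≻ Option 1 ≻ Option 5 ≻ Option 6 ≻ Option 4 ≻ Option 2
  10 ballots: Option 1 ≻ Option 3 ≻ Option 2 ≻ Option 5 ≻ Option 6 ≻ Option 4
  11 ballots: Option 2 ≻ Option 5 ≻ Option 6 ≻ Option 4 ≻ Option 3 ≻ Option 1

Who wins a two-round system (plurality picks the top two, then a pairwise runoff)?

Round 1 first-place votes: Option 1 10, Option 2 22, Option 3 16, Option 4 0, Option 5 0, Option 6 0. Option 2 and Option 3 advance.
Runoff: Option 2 is ranked above Option 3 on 22 ballots, Option 3 above Option 2 on 26.

Option 3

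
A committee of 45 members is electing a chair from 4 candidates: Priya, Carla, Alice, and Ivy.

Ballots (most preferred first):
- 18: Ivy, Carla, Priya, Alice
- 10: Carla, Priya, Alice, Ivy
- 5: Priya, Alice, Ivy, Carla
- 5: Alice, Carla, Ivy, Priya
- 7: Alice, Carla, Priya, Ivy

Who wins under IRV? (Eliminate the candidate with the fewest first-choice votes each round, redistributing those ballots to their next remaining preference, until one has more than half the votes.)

Alice

Round 1: Priya 5, Carla 10, Alice 12, Ivy 18. Priya eliminated.
Round 2: Carla 10, Alice 17, Ivy 18. Carla eliminated.
Round 3: Alice 27, Ivy 18. Alice has a majority (≥23).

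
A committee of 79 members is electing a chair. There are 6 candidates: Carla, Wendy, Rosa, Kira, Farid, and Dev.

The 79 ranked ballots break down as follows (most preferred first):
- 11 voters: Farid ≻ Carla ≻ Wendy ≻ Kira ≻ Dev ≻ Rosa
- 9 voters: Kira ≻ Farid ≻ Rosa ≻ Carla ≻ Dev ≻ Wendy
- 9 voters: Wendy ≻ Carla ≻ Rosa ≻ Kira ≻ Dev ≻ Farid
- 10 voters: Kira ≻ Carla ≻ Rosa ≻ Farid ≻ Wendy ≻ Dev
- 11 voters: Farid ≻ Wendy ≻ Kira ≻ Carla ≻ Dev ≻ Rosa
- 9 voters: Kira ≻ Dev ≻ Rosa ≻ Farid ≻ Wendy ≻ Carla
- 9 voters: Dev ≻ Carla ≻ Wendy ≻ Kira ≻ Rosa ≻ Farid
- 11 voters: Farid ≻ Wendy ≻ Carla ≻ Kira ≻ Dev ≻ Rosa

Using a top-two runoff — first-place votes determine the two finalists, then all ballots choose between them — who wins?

Round 1 first-place votes: Carla 0, Wendy 9, Rosa 0, Kira 28, Farid 33, Dev 9. Farid and Kira advance.
Runoff: Farid is ranked above Kira on 33 ballots, Kira above Farid on 46.

Kira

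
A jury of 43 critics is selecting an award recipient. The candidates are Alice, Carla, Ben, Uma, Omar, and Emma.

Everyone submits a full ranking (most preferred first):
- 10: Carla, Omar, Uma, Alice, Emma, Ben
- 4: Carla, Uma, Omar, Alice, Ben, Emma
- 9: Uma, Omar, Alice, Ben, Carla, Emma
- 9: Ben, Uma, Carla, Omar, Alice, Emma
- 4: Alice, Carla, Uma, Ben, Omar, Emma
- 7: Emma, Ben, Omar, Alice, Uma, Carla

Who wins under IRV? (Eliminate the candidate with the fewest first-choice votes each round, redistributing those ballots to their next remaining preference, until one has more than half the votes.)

Ben

Round 1: Alice 4, Carla 14, Ben 9, Uma 9, Omar 0, Emma 7. Omar eliminated.
Round 2: Alice 4, Carla 14, Ben 9, Uma 9, Emma 7. Alice eliminated.
Round 3: Carla 18, Ben 9, Uma 9, Emma 7. Emma eliminated.
Round 4: Carla 18, Ben 16, Uma 9. Uma eliminated.
Round 5: Carla 18, Ben 25. Ben has a majority (≥22).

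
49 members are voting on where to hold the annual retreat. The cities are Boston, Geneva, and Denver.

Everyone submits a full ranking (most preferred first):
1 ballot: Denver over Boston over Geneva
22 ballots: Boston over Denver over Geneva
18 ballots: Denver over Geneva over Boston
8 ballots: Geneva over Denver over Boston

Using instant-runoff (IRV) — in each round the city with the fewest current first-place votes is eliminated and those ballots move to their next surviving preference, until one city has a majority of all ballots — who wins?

Denver

Round 1: Boston 22, Geneva 8, Denver 19. Geneva eliminated.
Round 2: Boston 22, Denver 27. Denver has a majority (≥25).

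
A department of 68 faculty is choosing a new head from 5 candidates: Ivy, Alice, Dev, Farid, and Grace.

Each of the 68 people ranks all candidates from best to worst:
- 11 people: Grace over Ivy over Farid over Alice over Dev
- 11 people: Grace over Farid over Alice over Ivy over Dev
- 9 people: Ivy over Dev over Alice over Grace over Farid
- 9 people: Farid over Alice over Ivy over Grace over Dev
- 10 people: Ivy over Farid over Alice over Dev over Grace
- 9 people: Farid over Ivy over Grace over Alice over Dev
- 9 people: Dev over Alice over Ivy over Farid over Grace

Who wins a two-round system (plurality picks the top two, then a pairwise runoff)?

Round 1 first-place votes: Ivy 19, Alice 0, Dev 9, Farid 18, Grace 22. Grace and Ivy advance.
Runoff: Grace is ranked above Ivy on 22 ballots, Ivy above Grace on 46.

Ivy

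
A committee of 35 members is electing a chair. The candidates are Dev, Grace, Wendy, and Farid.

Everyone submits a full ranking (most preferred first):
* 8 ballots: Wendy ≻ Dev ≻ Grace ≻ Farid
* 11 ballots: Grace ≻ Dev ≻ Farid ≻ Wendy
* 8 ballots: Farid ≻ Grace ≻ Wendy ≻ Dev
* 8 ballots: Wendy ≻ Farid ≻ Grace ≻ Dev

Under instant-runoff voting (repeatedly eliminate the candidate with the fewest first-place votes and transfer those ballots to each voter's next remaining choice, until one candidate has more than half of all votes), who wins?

Round 1: Dev 0, Grace 11, Wendy 16, Farid 8. Dev eliminated.
Round 2: Grace 11, Wendy 16, Farid 8. Farid eliminated.
Round 3: Grace 19, Wendy 16. Grace has a majority (≥18).

Grace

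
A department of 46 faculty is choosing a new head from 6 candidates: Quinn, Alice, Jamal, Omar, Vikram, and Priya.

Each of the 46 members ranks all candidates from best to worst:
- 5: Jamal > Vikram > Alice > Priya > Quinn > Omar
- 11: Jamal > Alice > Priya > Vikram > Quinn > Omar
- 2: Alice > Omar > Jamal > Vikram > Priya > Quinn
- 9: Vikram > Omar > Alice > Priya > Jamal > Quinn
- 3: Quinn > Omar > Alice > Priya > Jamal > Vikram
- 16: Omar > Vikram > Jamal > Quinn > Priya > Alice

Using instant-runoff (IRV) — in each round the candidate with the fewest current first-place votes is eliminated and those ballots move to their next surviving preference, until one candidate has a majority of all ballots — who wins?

Omar

Round 1: Quinn 3, Alice 2, Jamal 16, Omar 16, Vikram 9, Priya 0. Priya eliminated.
Round 2: Quinn 3, Alice 2, Jamal 16, Omar 16, Vikram 9. Alice eliminated.
Round 3: Quinn 3, Jamal 16, Omar 18, Vikram 9. Quinn eliminated.
Round 4: Jamal 16, Omar 21, Vikram 9. Vikram eliminated.
Round 5: Jamal 16, Omar 30. Omar has a majority (≥24).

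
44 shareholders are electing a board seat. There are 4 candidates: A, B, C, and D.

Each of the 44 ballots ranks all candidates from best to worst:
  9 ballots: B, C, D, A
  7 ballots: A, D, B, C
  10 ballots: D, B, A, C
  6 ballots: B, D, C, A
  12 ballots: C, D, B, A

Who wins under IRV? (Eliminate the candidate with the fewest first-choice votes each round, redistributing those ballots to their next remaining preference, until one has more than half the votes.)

D

Round 1: A 7, B 15, C 12, D 10. A eliminated.
Round 2: B 15, C 12, D 17. C eliminated.
Round 3: B 15, D 29. D has a majority (≥23).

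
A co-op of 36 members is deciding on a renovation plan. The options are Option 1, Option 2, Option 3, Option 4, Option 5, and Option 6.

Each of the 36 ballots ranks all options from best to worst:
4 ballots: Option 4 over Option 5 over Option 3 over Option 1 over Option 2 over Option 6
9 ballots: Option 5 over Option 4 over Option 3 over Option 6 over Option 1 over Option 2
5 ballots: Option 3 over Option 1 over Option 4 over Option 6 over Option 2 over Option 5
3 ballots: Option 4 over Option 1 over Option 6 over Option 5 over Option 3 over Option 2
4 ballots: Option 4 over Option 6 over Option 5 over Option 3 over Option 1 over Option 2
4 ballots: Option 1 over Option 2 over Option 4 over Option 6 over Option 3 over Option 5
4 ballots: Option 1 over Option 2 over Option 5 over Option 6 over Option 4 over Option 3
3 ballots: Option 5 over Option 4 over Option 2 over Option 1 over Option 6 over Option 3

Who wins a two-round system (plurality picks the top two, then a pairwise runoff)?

Round 1 first-place votes: Option 1 8, Option 2 0, Option 3 5, Option 4 11, Option 5 12, Option 6 0. Option 5 and Option 4 advance.
Runoff: Option 5 is ranked above Option 4 on 16 ballots, Option 4 above Option 5 on 20.

Option 4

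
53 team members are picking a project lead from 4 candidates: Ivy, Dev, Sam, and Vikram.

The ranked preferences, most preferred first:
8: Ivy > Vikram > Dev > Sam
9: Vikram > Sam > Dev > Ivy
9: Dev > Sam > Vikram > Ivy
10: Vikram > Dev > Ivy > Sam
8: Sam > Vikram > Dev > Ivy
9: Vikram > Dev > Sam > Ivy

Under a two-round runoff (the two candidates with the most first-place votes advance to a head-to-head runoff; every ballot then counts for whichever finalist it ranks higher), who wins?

Round 1 first-place votes: Ivy 8, Dev 9, Sam 8, Vikram 28. Vikram and Dev advance.
Runoff: Vikram is ranked above Dev on 44 ballots, Dev above Vikram on 9.

Vikram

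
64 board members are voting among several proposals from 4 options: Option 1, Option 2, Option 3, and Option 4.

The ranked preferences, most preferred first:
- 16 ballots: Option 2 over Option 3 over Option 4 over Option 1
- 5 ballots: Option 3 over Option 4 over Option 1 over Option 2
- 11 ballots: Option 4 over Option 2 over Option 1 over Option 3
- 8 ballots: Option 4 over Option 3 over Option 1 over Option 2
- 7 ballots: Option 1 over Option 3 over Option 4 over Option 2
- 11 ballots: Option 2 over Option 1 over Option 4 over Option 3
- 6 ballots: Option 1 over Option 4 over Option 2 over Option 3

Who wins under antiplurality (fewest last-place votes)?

Last-place votes: Option 1 16, Option 2 20, Option 3 28, Option 4 0.

Option 4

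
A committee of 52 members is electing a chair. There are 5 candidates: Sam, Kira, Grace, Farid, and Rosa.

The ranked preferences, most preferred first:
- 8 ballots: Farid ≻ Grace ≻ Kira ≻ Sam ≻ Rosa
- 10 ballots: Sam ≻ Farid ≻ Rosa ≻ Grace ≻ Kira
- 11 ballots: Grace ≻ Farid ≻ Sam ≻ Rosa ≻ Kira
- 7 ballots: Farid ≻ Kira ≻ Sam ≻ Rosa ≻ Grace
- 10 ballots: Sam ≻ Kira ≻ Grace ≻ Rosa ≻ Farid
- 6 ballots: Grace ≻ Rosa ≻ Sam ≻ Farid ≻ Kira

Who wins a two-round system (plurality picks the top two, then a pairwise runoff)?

Sam

Round 1 first-place votes: Sam 20, Kira 0, Grace 17, Farid 15, Rosa 0. Sam and Grace advance.
Runoff: Sam is ranked above Grace on 27 ballots, Grace above Sam on 25.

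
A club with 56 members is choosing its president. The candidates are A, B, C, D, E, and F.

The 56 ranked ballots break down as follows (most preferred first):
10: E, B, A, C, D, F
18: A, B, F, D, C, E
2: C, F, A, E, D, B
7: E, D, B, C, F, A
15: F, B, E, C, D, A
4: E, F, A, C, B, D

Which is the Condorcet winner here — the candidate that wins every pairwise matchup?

B

B vs A: 32–24
B vs C: 50–6
B vs D: 47–9
B vs E: 33–23
B vs F: 35–21
B beats every other candidate.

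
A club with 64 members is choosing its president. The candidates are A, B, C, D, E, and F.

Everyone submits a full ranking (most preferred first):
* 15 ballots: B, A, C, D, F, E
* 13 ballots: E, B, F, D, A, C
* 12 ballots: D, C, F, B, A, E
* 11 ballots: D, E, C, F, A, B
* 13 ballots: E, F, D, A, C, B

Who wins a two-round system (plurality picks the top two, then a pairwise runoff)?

Round 1 first-place votes: A 0, B 15, C 0, D 23, E 26, F 0. E and D advance.
Runoff: E is ranked above D on 26 ballots, D above E on 38.

D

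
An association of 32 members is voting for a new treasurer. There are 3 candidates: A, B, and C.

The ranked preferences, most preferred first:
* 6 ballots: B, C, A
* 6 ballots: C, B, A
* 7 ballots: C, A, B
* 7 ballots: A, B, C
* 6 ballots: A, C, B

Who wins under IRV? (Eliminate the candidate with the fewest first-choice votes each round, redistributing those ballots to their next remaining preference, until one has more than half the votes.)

Round 1: A 13, B 6, C 13. B eliminated.
Round 2: A 13, C 19. C has a majority (≥17).

C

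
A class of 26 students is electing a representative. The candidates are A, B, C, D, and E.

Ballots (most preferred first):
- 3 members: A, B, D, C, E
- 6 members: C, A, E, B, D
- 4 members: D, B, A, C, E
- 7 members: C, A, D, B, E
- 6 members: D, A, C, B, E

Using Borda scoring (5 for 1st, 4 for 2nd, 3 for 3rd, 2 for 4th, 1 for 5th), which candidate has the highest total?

A: 3×5 + 6×4 + 4×3 + 7×4 + 6×4 = 103
B: 3×4 + 6×2 + 4×4 + 7×2 + 6×2 = 66
C: 3×2 + 6×5 + 4×2 + 7×5 + 6×3 = 97
D: 3×3 + 6×1 + 4×5 + 7×3 + 6×5 = 86
E: 3×1 + 6×3 + 4×1 + 7×1 + 6×1 = 38

A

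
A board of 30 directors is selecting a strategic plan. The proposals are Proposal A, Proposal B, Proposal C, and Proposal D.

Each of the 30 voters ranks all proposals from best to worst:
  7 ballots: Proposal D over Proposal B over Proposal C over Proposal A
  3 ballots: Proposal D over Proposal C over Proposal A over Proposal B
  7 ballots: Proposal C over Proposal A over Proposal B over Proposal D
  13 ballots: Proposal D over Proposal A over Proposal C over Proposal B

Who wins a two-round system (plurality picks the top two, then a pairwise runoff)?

Proposal D

Round 1 first-place votes: Proposal A 0, Proposal B 0, Proposal C 7, Proposal D 23. Proposal D and Proposal C advance.
Runoff: Proposal D is ranked above Proposal C on 23 ballots, Proposal C above Proposal D on 7.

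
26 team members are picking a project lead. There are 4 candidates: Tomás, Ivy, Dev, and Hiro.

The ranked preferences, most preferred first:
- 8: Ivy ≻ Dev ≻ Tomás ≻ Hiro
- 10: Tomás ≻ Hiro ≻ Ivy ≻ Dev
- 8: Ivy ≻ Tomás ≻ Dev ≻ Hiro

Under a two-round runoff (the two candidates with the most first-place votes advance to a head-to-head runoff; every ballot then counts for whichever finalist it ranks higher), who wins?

Round 1 first-place votes: Tomás 10, Ivy 16, Dev 0, Hiro 0. Ivy and Tomás advance.
Runoff: Ivy is ranked above Tomás on 16 ballots, Tomás above Ivy on 10.

Ivy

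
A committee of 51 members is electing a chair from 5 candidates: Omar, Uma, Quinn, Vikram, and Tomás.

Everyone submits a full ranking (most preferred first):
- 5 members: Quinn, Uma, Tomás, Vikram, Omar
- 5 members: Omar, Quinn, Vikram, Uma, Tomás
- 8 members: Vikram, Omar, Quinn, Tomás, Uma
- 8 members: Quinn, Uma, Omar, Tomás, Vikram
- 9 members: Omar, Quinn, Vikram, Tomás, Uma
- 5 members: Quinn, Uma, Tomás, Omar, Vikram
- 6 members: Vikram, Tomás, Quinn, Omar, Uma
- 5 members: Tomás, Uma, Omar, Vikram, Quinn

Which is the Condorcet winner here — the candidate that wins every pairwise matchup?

Omar

Omar vs Uma: 28–23
Omar vs Quinn: 27–24
Omar vs Vikram: 32–19
Omar vs Tomás: 30–21
Omar beats every other candidate.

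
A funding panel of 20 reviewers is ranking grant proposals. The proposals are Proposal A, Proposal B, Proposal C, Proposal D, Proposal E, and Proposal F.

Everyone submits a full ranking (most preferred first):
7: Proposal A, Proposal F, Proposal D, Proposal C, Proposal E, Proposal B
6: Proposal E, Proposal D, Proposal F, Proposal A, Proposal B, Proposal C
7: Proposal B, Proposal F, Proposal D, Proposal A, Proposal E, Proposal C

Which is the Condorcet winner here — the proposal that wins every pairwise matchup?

Proposal F

Proposal F vs Proposal A: 13–7
Proposal F vs Proposal B: 13–7
Proposal F vs Proposal C: 20–0
Proposal F vs Proposal D: 14–6
Proposal F vs Proposal E: 14–6
Proposal F beats every other proposal.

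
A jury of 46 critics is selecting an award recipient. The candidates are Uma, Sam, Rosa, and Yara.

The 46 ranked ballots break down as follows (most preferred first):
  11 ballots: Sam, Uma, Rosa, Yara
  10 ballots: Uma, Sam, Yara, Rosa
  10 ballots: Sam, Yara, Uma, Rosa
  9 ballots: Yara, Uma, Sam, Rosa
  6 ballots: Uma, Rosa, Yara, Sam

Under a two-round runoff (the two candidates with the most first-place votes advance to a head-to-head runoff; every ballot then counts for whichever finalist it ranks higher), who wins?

Uma

Round 1 first-place votes: Uma 16, Sam 21, Rosa 0, Yara 9. Sam and Uma advance.
Runoff: Sam is ranked above Uma on 21 ballots, Uma above Sam on 25.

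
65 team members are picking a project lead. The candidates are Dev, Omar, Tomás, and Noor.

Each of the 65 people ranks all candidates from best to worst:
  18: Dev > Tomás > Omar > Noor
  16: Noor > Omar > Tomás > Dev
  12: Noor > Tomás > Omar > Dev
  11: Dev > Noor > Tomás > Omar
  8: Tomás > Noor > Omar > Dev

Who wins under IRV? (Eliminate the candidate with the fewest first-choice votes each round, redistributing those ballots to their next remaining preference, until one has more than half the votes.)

Noor

Round 1: Dev 29, Omar 0, Tomás 8, Noor 28. Omar eliminated.
Round 2: Dev 29, Tomás 8, Noor 28. Tomás eliminated.
Round 3: Dev 29, Noor 36. Noor has a majority (≥33).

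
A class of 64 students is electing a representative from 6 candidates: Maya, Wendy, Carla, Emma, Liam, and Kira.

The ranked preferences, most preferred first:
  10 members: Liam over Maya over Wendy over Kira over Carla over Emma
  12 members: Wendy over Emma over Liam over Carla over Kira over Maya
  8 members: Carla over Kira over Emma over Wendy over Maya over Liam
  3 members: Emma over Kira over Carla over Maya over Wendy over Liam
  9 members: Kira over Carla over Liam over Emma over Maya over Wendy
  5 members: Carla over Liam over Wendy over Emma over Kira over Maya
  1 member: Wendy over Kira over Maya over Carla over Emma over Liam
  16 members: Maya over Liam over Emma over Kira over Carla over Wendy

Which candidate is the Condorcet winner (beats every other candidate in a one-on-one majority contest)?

Liam vs Maya: 36–28
Liam vs Wendy: 40–24
Liam vs Carla: 38–26
Liam vs Emma: 40–24
Liam vs Kira: 43–21
Liam beats every other candidate.

Liam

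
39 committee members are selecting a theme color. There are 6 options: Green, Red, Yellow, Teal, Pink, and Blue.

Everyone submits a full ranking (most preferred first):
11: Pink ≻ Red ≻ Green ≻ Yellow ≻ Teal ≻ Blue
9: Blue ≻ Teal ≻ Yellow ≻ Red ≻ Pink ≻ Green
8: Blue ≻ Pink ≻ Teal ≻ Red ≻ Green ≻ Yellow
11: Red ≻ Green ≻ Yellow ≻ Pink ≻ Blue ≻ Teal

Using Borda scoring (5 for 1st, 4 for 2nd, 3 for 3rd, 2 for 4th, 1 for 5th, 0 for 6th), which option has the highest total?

Green: 11×3 + 9×0 + 8×1 + 11×4 = 85
Red: 11×4 + 9×2 + 8×2 + 11×5 = 133
Yellow: 11×2 + 9×3 + 8×0 + 11×3 = 82
Teal: 11×1 + 9×4 + 8×3 + 11×0 = 71
Pink: 11×5 + 9×1 + 8×4 + 11×2 = 118
Blue: 11×0 + 9×5 + 8×5 + 11×1 = 96

Red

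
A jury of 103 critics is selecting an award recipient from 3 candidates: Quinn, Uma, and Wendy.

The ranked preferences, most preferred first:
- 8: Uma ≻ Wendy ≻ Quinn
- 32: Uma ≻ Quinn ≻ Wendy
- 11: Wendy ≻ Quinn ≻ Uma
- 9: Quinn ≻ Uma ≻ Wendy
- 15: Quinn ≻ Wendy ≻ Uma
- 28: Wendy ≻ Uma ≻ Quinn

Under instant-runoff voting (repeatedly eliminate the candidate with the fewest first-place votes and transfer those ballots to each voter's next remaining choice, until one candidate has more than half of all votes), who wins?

Round 1: Quinn 24, Uma 40, Wendy 39. Quinn eliminated.
Round 2: Uma 49, Wendy 54. Wendy has a majority (≥52).

Wendy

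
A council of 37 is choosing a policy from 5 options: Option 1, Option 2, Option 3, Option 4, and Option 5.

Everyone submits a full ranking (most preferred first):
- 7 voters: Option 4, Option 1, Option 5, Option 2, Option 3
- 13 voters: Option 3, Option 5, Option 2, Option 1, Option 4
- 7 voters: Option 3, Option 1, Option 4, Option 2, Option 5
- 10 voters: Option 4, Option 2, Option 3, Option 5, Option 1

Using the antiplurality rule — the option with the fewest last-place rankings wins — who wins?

Last-place votes: Option 1 10, Option 2 0, Option 3 7, Option 4 13, Option 5 7.

Option 2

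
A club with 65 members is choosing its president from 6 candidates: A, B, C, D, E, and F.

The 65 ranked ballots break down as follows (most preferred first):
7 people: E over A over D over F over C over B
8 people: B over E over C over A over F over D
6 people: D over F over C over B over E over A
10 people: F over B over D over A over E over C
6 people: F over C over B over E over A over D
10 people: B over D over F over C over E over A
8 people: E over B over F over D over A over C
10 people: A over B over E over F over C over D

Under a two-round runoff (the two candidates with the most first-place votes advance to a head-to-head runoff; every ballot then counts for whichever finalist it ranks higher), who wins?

B

Round 1 first-place votes: A 10, B 18, C 0, D 6, E 15, F 16. B and F advance.
Runoff: B is ranked above F on 36 ballots, F above B on 29.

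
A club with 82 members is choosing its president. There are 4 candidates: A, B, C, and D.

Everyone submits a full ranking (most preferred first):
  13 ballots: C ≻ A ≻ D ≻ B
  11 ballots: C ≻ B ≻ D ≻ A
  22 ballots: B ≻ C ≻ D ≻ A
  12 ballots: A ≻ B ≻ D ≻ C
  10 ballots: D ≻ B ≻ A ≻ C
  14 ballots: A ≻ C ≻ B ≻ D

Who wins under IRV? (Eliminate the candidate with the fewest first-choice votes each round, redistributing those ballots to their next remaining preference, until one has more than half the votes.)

B

Round 1: A 26, B 22, C 24, D 10. D eliminated.
Round 2: A 26, B 32, C 24. C eliminated.
Round 3: A 39, B 43. B has a majority (≥42).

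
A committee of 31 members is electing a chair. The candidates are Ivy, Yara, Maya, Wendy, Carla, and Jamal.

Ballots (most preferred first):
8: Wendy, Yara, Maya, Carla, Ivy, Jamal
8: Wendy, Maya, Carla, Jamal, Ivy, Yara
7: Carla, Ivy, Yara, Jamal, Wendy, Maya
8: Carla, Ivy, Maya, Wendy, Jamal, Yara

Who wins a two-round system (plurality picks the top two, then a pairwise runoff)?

Round 1 first-place votes: Ivy 0, Yara 0, Maya 0, Wendy 16, Carla 15, Jamal 0. Wendy and Carla advance.
Runoff: Wendy is ranked above Carla on 16 ballots, Carla above Wendy on 15.

Wendy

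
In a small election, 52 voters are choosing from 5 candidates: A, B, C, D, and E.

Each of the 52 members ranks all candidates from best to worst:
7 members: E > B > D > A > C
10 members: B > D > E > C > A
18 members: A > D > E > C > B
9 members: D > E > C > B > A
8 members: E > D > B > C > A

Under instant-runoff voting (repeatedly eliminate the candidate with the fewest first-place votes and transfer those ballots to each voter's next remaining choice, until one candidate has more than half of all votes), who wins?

E

Round 1: A 18, B 10, C 0, D 9, E 15. C eliminated.
Round 2: A 18, B 10, D 9, E 15. D eliminated.
Round 3: A 18, B 10, E 24. B eliminated.
Round 4: A 18, E 34. E has a majority (≥27).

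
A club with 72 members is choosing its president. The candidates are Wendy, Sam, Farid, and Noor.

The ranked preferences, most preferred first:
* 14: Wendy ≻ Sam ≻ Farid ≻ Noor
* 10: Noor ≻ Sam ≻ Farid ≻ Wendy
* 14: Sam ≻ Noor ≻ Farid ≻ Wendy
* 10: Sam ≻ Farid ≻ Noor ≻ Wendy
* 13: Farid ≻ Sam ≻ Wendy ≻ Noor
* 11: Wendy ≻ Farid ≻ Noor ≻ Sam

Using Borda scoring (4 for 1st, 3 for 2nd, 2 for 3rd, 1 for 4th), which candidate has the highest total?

Wendy: 14×4 + 10×1 + 14×1 + 10×1 + 13×2 + 11×4 = 160
Sam: 14×3 + 10×3 + 14×4 + 10×4 + 13×3 + 11×1 = 218
Farid: 14×2 + 10×2 + 14×2 + 10×3 + 13×4 + 11×3 = 191
Noor: 14×1 + 10×4 + 14×3 + 10×2 + 13×1 + 11×2 = 151

Sam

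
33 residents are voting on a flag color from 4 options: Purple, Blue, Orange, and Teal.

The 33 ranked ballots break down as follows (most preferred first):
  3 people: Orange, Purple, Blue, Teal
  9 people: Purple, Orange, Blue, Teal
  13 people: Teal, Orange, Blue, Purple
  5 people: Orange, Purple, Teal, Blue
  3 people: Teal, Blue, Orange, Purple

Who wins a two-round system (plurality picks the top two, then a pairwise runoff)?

Purple

Round 1 first-place votes: Purple 9, Blue 0, Orange 8, Teal 16. Teal and Purple advance.
Runoff: Teal is ranked above Purple on 16 ballots, Purple above Teal on 17.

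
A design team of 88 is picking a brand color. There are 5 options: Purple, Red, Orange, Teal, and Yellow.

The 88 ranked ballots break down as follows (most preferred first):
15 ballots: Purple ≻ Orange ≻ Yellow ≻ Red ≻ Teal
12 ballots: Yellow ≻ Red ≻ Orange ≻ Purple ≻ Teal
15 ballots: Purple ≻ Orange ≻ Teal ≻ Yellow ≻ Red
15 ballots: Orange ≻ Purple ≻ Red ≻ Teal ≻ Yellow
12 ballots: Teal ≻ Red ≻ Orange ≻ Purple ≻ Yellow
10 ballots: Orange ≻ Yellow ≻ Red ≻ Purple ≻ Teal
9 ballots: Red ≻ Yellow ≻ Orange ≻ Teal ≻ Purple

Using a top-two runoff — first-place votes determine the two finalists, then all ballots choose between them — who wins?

Round 1 first-place votes: Purple 30, Red 9, Orange 25, Teal 12, Yellow 12. Purple and Orange advance.
Runoff: Purple is ranked above Orange on 30 ballots, Orange above Purple on 58.

Orange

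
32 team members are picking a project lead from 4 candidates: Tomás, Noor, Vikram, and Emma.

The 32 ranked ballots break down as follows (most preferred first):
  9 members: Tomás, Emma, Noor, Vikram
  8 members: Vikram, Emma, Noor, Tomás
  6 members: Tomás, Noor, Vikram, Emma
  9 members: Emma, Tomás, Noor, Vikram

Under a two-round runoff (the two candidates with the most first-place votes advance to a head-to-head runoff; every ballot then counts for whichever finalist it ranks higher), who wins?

Emma

Round 1 first-place votes: Tomás 15, Noor 0, Vikram 8, Emma 9. Tomás and Emma advance.
Runoff: Tomás is ranked above Emma on 15 ballots, Emma above Tomás on 17.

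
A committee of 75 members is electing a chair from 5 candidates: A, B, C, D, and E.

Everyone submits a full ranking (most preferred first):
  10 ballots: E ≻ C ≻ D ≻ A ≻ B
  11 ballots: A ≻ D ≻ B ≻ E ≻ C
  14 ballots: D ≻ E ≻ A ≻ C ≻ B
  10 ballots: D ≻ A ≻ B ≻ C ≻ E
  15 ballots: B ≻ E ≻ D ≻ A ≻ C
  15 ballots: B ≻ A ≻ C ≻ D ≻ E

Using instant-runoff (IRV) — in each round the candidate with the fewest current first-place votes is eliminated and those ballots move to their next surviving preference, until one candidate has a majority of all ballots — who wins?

D

Round 1: A 11, B 30, C 0, D 24, E 10. C eliminated.
Round 2: A 11, B 30, D 24, E 10. E eliminated.
Round 3: A 11, B 30, D 34. A eliminated.
Round 4: B 30, D 45. D has a majority (≥38).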